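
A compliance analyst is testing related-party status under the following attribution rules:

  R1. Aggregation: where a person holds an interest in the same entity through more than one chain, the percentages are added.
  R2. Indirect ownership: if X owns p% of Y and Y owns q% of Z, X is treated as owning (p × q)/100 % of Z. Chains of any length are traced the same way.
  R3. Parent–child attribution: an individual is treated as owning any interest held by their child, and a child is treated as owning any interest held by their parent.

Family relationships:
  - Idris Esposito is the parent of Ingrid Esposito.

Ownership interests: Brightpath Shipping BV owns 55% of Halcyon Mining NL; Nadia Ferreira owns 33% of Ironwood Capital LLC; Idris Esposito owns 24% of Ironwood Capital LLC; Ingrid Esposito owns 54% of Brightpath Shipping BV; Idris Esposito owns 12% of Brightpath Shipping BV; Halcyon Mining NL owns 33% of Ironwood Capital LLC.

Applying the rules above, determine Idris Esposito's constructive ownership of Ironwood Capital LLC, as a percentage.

35.979%

By parent–child attribution (R3), Idris Esposito is treated as also owning Ingrid Esposito's interest in Brightpath Shipping BV, giving 12% + 54% = 66%.
Chain via Brightpath Shipping BV → Halcyon Mining NL (R2): 66% × 55% × 33% = 11.979% of Ironwood Capital LLC.
Direct interest in Ironwood Capital LLC: 24%.
Aggregating (R1): 11.979% + 24% = 35.979%.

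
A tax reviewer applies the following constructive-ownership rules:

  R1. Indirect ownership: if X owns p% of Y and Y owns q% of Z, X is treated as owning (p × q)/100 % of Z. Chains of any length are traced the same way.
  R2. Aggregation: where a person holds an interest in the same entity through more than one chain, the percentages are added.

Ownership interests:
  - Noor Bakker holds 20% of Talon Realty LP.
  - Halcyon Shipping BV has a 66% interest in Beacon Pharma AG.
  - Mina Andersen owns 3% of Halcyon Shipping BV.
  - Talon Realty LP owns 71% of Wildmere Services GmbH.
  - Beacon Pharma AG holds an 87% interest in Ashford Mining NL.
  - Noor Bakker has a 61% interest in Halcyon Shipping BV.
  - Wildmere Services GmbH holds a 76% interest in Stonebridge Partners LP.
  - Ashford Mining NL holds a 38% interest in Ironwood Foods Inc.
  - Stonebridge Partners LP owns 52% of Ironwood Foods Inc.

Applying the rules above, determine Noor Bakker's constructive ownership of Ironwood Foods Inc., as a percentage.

Chain via Halcyon Shipping BV → Beacon Pharma AG → Ashford Mining NL (R1): 61% × 66% × 87% × 38% = 13.309956% of Ironwood Foods Inc.
Chain via Talon Realty LP → Wildmere Services GmbH → Stonebridge Partners LP (R1): 20% × 71% × 76% × 52% = 5.61184% of Ironwood Foods Inc.
Aggregating (R2): 13.309956% + 5.61184% = 18.921796%.

18.921796%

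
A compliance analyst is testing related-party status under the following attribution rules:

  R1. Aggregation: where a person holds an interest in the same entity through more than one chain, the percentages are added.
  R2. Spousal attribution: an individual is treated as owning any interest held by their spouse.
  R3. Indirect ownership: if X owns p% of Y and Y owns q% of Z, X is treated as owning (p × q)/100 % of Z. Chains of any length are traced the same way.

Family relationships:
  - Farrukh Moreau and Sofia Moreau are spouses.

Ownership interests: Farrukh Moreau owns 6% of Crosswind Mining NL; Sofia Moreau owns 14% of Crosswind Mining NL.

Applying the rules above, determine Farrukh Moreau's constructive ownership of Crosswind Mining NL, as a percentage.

By spousal attribution (R2), Farrukh Moreau is treated as also owning Sofia Moreau's interest in Crosswind Mining NL, giving 6% + 14% = 20%.
Direct interest in Crosswind Mining NL: 20%.

20%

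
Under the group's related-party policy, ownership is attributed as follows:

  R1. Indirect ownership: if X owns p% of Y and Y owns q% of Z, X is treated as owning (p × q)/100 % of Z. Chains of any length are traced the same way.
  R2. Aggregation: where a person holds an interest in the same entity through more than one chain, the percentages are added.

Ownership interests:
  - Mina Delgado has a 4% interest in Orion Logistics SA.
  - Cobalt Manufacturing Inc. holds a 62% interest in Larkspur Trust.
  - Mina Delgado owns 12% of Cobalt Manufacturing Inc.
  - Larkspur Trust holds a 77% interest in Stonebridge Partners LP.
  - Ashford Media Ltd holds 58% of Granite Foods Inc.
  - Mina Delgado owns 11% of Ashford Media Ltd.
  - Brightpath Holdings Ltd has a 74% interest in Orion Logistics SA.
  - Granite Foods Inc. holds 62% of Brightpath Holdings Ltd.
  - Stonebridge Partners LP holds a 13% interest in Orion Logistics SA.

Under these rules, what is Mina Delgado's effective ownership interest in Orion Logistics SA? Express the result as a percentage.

Chain via Ashford Media Ltd → Granite Foods Inc. → Brightpath Holdings Ltd (R1): 11% × 58% × 62% × 74% = 2.927144% of Orion Logistics SA.
Chain via Cobalt Manufacturing Inc. → Larkspur Trust → Stonebridge Partners LP (R1): 12% × 62% × 77% × 13% = 0.744744% of Orion Logistics SA.
Direct interest in Orion Logistics SA: 4%.
Aggregating (R2): 2.927144% + 0.744744% + 4% = 7.671888%.

7.671888%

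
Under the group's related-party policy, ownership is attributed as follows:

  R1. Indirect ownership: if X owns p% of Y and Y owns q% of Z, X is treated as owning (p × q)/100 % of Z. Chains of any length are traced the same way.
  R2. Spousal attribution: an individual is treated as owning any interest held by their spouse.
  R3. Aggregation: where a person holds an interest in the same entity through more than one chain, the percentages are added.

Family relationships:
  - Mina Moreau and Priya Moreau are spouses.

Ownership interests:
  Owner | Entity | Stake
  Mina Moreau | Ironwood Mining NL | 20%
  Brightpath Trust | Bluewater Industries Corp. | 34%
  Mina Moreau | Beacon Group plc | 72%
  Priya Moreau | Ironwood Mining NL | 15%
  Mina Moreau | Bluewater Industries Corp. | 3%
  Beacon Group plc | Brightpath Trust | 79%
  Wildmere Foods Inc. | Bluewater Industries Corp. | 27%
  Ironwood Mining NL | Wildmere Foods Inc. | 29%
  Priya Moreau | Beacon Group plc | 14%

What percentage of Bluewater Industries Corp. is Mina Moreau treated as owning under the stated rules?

By spousal attribution (R2), Mina Moreau is treated as also owning Priya Moreau's interest in Beacon Group plc, giving 72% + 14% = 86%.
By spousal attribution (R2), Mina Moreau is treated as also owning Priya Moreau's interest in Ironwood Mining NL, giving 20% + 15% = 35%.
Chain via Beacon Group plc → Brightpath Trust (R1): 86% × 79% × 34% = 23.0996% of Bluewater Industries Corp.
Chain via Ironwood Mining NL → Wildmere Foods Inc. (R1): 35% × 29% × 27% = 2.7405% of Bluewater Industries Corp.
Direct interest in Bluewater Industries Corp: 3%.
Aggregating (R3): 23.0996% + 2.7405% + 3% = 28.8401%.

28.8401%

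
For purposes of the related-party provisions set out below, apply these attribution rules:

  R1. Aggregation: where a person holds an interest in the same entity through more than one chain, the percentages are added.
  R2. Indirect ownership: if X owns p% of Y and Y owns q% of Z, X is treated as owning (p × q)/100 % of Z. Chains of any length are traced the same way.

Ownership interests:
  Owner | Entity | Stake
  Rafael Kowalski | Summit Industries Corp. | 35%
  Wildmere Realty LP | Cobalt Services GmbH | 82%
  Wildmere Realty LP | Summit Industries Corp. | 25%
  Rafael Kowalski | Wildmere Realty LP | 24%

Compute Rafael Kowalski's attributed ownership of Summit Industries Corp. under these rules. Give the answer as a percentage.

Chain via Wildmere Realty LP (R2): 24% × 25% = 6% of Summit Industries Corp.
Direct interest in Summit Industries Corp: 35%.
Aggregating (R1): 6% + 35% = 41%.

41%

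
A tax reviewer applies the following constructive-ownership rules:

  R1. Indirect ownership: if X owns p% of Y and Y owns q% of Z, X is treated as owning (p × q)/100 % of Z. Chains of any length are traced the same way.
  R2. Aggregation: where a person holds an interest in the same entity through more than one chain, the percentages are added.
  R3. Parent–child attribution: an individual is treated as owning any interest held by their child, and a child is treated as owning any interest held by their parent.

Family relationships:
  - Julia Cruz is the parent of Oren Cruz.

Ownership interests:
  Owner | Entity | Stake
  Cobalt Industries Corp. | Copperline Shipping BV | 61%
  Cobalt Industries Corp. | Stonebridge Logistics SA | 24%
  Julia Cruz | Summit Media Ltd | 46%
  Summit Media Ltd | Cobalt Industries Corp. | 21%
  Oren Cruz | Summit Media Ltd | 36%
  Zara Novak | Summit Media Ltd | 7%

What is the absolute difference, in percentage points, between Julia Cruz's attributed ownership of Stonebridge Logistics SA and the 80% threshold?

By parent–child attribution (R3), Julia Cruz is treated as also owning Oren Cruz's interest in Summit Media Ltd, giving 46% + 36% = 82%.
Chain via Summit Media Ltd → Cobalt Industries Corp. (R1): 82% × 21% × 24% = 4.1328% of Stonebridge Logistics SA.
4.1328% falls short of the 80% threshold by 75.8672 percentage points.

75.8672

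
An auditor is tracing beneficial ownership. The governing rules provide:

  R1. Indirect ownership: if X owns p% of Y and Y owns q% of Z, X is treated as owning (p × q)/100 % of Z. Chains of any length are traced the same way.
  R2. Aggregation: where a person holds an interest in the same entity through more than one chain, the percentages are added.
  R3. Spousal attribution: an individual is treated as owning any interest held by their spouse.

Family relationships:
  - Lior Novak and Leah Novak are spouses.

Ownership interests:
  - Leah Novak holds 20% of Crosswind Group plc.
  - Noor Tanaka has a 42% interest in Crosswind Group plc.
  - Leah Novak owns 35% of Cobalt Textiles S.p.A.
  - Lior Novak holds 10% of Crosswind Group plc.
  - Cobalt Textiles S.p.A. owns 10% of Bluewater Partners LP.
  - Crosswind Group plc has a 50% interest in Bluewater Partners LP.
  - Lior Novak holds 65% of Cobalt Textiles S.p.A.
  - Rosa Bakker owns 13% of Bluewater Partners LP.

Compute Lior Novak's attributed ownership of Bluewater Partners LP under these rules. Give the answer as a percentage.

25%

By spousal attribution (R3), Lior Novak is treated as also owning Leah Novak's interest in Cobalt Textiles S.p.A, giving 65% + 35% = 100%.
By spousal attribution (R3), Lior Novak is treated as also owning Leah Novak's interest in Crosswind Group plc, giving 10% + 20% = 30%.
Chain via Cobalt Textiles S.p.A. (R1): 100% × 10% = 10% of Bluewater Partners LP.
Chain via Crosswind Group plc (R1): 30% × 50% = 15% of Bluewater Partners LP.
Aggregating (R2): 10% + 15% = 25%.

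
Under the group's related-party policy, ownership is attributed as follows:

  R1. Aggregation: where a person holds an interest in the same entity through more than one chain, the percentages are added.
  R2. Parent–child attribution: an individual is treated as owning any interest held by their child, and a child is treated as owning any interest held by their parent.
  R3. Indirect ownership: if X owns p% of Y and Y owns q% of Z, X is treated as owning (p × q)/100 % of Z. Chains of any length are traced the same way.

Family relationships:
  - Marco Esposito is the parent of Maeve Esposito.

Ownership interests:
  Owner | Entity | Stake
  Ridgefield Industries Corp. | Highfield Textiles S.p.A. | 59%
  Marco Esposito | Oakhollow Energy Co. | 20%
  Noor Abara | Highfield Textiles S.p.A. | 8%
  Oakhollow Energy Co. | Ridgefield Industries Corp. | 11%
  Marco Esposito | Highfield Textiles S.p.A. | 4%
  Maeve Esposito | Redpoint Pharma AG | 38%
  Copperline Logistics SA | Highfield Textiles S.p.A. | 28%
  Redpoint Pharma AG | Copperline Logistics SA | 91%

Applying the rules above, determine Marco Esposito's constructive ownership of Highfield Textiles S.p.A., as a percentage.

14.9804%

By parent–child attribution (R2), Marco Esposito is treated as owning Maeve Esposito's 38% interest in Redpoint Pharma AG.
Chain via Oakhollow Energy Co. → Ridgefield Industries Corp. (R3): 20% × 11% × 59% = 1.298% of Highfield Textiles S.p.A.
Direct interest in Highfield Textiles S.p.A: 4%.
Chain via Redpoint Pharma AG → Copperline Logistics SA (R3): 38% × 91% × 28% = 9.6824% of Highfield Textiles S.p.A.
Aggregating (R1): 1.298% + 4% + 9.6824% = 14.9804%.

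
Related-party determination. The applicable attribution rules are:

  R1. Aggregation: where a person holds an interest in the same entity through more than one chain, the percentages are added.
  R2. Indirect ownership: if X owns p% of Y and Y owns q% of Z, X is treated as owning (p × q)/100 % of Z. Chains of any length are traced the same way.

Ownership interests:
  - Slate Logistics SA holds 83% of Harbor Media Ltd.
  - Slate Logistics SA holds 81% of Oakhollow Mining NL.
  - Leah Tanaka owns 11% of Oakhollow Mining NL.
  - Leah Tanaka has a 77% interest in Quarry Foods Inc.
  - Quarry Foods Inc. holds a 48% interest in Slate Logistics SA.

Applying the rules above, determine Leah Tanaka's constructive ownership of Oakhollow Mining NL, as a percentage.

Chain via Quarry Foods Inc. → Slate Logistics SA (R2): 77% × 48% × 81% = 29.9376% of Oakhollow Mining NL.
Direct interest in Oakhollow Mining NL: 11%.
Aggregating (R1): 29.9376% + 11% = 40.9376%.

40.9376%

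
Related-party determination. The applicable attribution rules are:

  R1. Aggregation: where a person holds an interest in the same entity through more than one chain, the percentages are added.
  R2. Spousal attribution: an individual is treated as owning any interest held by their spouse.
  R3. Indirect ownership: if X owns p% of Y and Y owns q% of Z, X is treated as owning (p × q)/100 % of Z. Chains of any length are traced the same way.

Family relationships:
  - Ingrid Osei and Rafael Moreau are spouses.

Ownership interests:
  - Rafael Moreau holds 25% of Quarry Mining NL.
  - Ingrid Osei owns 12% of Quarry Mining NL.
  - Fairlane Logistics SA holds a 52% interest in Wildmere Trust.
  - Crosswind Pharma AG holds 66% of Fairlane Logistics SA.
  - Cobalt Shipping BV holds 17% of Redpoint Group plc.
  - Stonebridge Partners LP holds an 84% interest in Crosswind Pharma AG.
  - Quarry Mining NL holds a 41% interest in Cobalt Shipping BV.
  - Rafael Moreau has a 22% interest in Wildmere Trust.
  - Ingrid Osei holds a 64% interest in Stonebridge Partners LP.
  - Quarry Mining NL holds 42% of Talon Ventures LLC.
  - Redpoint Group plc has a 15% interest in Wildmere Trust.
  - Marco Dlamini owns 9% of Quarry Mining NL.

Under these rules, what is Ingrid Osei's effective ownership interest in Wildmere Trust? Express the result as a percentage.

By spousal attribution (R2), Ingrid Osei is treated as also owning Rafael Moreau's interest in Quarry Mining NL, giving 12% + 25% = 37%.
By spousal attribution (R2), Ingrid Osei is treated as owning Rafael Moreau's 22% interest in Wildmere Trust.
Chain via Quarry Mining NL → Cobalt Shipping BV → Redpoint Group plc (R3): 37% × 41% × 17% × 15% = 0.386835% of Wildmere Trust.
Chain via Stonebridge Partners LP → Crosswind Pharma AG → Fairlane Logistics SA (R3): 64% × 84% × 66% × 52% = 18.450432% of Wildmere Trust.
Direct interest in Wildmere Trust: 22%.
Aggregating (R1): 0.386835% + 18.450432% + 22% = 40.837267%.

40.837267%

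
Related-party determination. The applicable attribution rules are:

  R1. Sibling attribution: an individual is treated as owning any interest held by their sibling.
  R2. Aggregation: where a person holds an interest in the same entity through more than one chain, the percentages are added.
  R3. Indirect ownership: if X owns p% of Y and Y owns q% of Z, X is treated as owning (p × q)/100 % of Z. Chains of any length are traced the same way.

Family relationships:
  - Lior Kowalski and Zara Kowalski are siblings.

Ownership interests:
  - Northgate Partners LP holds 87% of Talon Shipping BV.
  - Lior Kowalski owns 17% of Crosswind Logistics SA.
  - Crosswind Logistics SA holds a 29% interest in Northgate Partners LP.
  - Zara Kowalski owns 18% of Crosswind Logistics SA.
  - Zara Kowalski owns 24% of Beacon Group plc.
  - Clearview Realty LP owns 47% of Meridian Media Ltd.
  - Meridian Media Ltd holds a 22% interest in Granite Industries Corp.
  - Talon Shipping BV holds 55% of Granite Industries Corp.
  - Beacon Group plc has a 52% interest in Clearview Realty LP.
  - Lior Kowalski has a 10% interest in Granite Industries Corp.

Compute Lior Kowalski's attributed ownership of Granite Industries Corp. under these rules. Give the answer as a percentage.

By sibling attribution (R1), Lior Kowalski is treated as also owning Zara Kowalski's interest in Crosswind Logistics SA, giving 17% + 18% = 35%.
By sibling attribution (R1), Lior Kowalski is treated as owning Zara Kowalski's 24% interest in Beacon Group plc.
Chain via Crosswind Logistics SA → Northgate Partners LP → Talon Shipping BV (R3): 35% × 29% × 87% × 55% = 4.856775% of Granite Industries Corp.
Direct interest in Granite Industries Corp: 10%.
Chain via Beacon Group plc → Clearview Realty LP → Meridian Media Ltd (R3): 24% × 52% × 47% × 22% = 1.290432% of Granite Industries Corp.
Aggregating (R2): 4.856775% + 10% + 1.290432% = 16.147207%.

16.147207%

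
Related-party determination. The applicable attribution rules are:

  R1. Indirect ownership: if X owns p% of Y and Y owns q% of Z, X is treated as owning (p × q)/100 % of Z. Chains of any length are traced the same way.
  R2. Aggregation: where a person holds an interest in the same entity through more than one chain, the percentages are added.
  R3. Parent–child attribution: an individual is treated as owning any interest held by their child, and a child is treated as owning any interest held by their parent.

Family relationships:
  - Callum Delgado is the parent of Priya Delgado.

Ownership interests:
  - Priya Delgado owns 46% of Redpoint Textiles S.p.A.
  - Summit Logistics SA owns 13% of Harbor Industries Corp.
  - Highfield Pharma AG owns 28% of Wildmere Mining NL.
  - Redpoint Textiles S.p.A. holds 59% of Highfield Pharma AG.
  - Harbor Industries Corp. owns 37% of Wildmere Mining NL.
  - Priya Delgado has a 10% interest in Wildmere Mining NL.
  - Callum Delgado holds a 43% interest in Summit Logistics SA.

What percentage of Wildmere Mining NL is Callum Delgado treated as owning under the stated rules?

By parent–child attribution (R3), Callum Delgado is treated as owning Priya Delgado's 46% interest in Redpoint Textiles S.p.A.
By parent–child attribution (R3), Callum Delgado is treated as owning Priya Delgado's 10% interest in Wildmere Mining NL.
Chain via Summit Logistics SA → Harbor Industries Corp. (R1): 43% × 13% × 37% = 2.0683% of Wildmere Mining NL.
Chain via Redpoint Textiles S.p.A. → Highfield Pharma AG (R1): 46% × 59% × 28% = 7.5992% of Wildmere Mining NL.
Direct interest in Wildmere Mining NL: 10%.
Aggregating (R2): 2.0683% + 7.5992% + 10% = 19.6675%.

19.6675%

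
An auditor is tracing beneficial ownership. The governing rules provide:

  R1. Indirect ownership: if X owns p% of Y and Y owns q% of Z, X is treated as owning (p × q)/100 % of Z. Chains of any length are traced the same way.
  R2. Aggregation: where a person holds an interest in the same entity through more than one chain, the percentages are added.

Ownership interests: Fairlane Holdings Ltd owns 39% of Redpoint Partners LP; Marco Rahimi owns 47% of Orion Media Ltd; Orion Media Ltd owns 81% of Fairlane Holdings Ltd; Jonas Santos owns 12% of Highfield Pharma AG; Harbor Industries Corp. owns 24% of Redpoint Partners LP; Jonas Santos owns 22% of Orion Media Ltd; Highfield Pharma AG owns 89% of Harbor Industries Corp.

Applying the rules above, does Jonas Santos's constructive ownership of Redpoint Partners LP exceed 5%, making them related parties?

Chain via Highfield Pharma AG → Harbor Industries Corp. (R1): 12% × 89% × 24% = 2.5632% of Redpoint Partners LP.
Chain via Orion Media Ltd → Fairlane Holdings Ltd (R1): 22% × 81% × 39% = 6.9498% of Redpoint Partners LP.
Aggregating (R2): 2.5632% + 6.9498% = 9.513%.
9.513% exceeds the 5% threshold, so Jonas is a related party to Redpoint Partners LP.

Yes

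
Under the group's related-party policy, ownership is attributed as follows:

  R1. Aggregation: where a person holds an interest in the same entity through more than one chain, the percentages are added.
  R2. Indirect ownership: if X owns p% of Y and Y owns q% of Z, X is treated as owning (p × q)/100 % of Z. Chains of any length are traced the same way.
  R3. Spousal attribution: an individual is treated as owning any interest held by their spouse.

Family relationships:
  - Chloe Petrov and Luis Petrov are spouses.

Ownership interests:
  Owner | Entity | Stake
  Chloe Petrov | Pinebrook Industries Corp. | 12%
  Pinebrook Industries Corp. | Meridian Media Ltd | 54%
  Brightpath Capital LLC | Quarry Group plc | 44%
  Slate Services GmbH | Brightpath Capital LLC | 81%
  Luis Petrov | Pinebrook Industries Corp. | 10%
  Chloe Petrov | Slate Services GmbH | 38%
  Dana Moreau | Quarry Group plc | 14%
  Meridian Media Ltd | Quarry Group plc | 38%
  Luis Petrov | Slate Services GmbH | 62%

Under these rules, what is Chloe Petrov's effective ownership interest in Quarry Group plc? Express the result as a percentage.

By spousal attribution (R3), Chloe Petrov is treated as also owning Luis Petrov's interest in Slate Services GmbH, giving 38% + 62% = 100%.
By spousal attribution (R3), Chloe Petrov is treated as also owning Luis Petrov's interest in Pinebrook Industries Corp, giving 12% + 10% = 22%.
Chain via Slate Services GmbH → Brightpath Capital LLC (R2): 100% × 81% × 44% = 35.64% of Quarry Group plc.
Chain via Pinebrook Industries Corp. → Meridian Media Ltd (R2): 22% × 54% × 38% = 4.5144% of Quarry Group plc.
Aggregating (R1): 35.64% + 4.5144% = 40.1544%.

40.1544%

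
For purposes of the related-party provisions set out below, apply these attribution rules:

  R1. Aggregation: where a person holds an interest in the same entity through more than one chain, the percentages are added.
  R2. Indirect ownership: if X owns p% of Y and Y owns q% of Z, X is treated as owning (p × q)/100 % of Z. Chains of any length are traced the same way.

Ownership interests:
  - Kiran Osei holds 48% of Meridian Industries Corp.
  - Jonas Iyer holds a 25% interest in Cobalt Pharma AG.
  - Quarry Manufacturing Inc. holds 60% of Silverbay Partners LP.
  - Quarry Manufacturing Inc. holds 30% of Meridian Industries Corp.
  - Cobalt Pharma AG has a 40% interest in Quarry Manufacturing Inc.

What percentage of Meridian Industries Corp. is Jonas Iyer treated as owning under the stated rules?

3%

Chain via Cobalt Pharma AG → Quarry Manufacturing Inc. (R2): 25% × 40% × 30% = 3% of Meridian Industries Corp.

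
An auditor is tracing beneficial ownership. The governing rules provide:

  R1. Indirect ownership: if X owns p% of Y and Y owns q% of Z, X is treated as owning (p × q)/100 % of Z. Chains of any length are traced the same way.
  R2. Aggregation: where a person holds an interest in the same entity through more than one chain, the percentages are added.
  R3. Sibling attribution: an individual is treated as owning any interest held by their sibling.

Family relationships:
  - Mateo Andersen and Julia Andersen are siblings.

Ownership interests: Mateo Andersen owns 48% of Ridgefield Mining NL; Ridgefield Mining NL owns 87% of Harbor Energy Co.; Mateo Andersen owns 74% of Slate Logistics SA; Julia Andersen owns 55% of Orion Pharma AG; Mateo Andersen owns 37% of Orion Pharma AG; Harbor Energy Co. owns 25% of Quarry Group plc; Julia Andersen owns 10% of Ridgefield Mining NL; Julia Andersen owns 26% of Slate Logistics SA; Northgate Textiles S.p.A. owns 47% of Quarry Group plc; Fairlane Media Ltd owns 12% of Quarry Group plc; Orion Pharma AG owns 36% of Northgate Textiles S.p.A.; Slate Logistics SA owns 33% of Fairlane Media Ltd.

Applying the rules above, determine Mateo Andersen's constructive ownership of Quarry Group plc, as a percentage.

By sibling attribution (R3), Mateo Andersen is treated as also owning Julia Andersen's interest in Orion Pharma AG, giving 37% + 55% = 92%.
By sibling attribution (R3), Mateo Andersen is treated as also owning Julia Andersen's interest in Slate Logistics SA, giving 74% + 26% = 100%.
By sibling attribution (R3), Mateo Andersen is treated as also owning Julia Andersen's interest in Ridgefield Mining NL, giving 48% + 10% = 58%.
Chain via Orion Pharma AG → Northgate Textiles S.p.A. (R1): 92% × 36% × 47% = 15.5664% of Quarry Group plc.
Chain via Slate Logistics SA → Fairlane Media Ltd (R1): 100% × 33% × 12% = 3.96% of Quarry Group plc.
Chain via Ridgefield Mining NL → Harbor Energy Co. (R1): 58% × 87% × 25% = 12.615% of Quarry Group plc.
Aggregating (R2): 15.5664% + 3.96% + 12.615% = 32.1414%.

32.1414%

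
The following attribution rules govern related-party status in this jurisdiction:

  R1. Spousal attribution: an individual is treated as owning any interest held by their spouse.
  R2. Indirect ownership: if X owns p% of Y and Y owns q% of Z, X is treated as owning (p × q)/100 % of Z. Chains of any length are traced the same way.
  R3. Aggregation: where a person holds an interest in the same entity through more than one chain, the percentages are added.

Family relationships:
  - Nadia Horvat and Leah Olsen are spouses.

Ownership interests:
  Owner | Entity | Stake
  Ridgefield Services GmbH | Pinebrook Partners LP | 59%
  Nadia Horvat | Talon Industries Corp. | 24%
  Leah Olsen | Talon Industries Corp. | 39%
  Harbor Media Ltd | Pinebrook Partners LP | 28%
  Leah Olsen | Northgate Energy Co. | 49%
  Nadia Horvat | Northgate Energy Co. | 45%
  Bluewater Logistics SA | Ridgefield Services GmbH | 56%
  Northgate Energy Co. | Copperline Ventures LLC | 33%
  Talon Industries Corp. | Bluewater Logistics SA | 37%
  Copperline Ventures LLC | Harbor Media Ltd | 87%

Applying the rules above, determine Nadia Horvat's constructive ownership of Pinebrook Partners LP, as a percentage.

By spousal attribution (R1), Nadia Horvat is treated as also owning Leah Olsen's interest in Talon Industries Corp, giving 24% + 39% = 63%.
By spousal attribution (R1), Nadia Horvat is treated as also owning Leah Olsen's interest in Northgate Energy Co, giving 45% + 49% = 94%.
Chain via Talon Industries Corp. → Bluewater Logistics SA → Ridgefield Services GmbH (R2): 63% × 37% × 56% × 59% = 7.701624% of Pinebrook Partners LP.
Chain via Northgate Energy Co. → Copperline Ventures LLC → Harbor Media Ltd (R2): 94% × 33% × 87% × 28% = 7.556472% of Pinebrook Partners LP.
Aggregating (R3): 7.701624% + 7.556472% = 15.258096%.

15.258096%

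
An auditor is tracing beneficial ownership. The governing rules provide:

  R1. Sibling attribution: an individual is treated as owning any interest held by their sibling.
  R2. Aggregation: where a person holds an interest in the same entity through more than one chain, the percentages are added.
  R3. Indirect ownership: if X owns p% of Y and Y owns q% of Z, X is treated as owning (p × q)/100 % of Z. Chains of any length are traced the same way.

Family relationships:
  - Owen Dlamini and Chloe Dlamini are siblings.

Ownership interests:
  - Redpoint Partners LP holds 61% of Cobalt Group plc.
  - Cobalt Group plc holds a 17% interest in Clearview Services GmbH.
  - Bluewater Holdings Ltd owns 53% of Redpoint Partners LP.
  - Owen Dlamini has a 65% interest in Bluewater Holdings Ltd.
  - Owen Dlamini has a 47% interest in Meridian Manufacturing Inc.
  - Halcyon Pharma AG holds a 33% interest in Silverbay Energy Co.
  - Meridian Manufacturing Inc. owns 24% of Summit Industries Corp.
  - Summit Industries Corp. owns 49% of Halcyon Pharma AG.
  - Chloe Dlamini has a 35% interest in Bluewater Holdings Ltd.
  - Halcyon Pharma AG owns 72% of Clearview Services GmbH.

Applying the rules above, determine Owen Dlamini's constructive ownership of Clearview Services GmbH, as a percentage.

By sibling attribution (R1), Owen Dlamini is treated as also owning Chloe Dlamini's interest in Bluewater Holdings Ltd, giving 65% + 35% = 100%.
Chain via Meridian Manufacturing Inc. → Summit Industries Corp. → Halcyon Pharma AG (R3): 47% × 24% × 49% × 72% = 3.979584% of Clearview Services GmbH.
Chain via Bluewater Holdings Ltd → Redpoint Partners LP → Cobalt Group plc (R3): 100% × 53% × 61% × 17% = 5.4961% of Clearview Services GmbH.
Aggregating (R2): 3.979584% + 5.4961% = 9.475684%.

9.475684%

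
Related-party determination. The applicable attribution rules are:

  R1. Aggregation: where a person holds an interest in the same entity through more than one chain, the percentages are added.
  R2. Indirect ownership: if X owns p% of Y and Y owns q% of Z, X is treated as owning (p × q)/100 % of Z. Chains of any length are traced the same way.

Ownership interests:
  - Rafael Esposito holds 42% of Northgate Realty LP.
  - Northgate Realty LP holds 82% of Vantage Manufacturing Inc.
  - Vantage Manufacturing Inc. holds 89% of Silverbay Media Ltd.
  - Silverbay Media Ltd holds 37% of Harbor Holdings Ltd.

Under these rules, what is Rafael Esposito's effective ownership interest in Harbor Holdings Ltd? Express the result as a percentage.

11.341092%

Chain via Northgate Realty LP → Vantage Manufacturing Inc. → Silverbay Media Ltd (R2): 42% × 82% × 89% × 37% = 11.341092% of Harbor Holdings Ltd.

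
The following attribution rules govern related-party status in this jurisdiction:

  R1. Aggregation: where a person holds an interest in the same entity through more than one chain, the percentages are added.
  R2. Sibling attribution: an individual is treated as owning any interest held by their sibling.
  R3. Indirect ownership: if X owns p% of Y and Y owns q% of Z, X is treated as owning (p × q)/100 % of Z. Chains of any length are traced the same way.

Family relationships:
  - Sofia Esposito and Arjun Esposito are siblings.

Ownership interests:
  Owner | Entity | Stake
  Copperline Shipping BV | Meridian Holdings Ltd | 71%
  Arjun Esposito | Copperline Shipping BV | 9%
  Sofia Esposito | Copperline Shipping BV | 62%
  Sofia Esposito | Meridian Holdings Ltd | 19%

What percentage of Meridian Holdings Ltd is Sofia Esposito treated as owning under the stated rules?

By sibling attribution (R2), Sofia Esposito is treated as also owning Arjun Esposito's interest in Copperline Shipping BV, giving 62% + 9% = 71%.
Chain via Copperline Shipping BV (R3): 71% × 71% = 50.41% of Meridian Holdings Ltd.
Direct interest in Meridian Holdings Ltd: 19%.
Aggregating (R1): 50.41% + 19% = 69.41%.

69.41%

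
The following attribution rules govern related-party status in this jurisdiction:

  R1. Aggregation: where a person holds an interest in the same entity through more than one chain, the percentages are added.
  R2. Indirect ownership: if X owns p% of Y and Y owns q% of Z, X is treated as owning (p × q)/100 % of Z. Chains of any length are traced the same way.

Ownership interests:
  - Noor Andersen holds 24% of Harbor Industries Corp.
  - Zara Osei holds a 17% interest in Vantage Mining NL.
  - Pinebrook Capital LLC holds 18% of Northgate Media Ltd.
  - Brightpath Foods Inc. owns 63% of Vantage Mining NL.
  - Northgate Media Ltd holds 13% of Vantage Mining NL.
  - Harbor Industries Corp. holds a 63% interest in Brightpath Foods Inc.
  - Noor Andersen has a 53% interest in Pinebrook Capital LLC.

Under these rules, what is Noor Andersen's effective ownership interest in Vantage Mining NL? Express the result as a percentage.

Chain via Harbor Industries Corp. → Brightpath Foods Inc. (R2): 24% × 63% × 63% = 9.5256% of Vantage Mining NL.
Chain via Pinebrook Capital LLC → Northgate Media Ltd (R2): 53% × 18% × 13% = 1.2402% of Vantage Mining NL.
Aggregating (R1): 9.5256% + 1.2402% = 10.7658%.

10.7658%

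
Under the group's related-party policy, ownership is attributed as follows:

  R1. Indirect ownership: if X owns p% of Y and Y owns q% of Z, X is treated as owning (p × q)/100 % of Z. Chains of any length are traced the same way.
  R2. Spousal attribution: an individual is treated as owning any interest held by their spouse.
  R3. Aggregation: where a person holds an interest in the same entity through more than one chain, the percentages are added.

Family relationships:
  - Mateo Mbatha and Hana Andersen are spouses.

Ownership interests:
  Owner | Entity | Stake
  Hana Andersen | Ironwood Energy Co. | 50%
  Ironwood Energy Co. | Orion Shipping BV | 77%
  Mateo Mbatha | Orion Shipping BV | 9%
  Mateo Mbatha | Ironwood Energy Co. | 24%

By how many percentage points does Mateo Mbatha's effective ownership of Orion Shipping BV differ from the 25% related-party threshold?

40.98

By spousal attribution (R2), Mateo Mbatha is treated as also owning Hana Andersen's interest in Ironwood Energy Co, giving 24% + 50% = 74%.
Chain via Ironwood Energy Co. (R1): 74% × 77% = 56.98% of Orion Shipping BV.
Direct interest in Orion Shipping BV: 9%.
Aggregating (R3): 56.98% + 9% = 65.98%.
65.98% exceeds the 25% threshold by 40.98 percentage points.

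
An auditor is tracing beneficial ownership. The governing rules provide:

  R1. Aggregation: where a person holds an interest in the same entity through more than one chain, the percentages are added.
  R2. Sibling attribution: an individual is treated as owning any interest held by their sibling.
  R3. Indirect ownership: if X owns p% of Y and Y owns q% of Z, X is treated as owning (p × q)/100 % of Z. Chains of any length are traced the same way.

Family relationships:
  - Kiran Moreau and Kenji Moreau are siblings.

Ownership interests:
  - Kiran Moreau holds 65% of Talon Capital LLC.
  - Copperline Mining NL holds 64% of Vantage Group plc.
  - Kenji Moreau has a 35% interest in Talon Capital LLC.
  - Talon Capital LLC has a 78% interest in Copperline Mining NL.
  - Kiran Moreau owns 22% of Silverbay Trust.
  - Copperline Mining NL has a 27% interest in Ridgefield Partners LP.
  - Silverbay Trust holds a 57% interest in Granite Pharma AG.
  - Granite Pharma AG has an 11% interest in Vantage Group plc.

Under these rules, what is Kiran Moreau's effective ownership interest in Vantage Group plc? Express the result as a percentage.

51.2994%

By sibling attribution (R2), Kiran Moreau is treated as also owning Kenji Moreau's interest in Talon Capital LLC, giving 65% + 35% = 100%.
Chain via Silverbay Trust → Granite Pharma AG (R3): 22% × 57% × 11% = 1.3794% of Vantage Group plc.
Chain via Talon Capital LLC → Copperline Mining NL (R3): 100% × 78% × 64% = 49.92% of Vantage Group plc.
Aggregating (R1): 1.3794% + 49.92% = 51.2994%.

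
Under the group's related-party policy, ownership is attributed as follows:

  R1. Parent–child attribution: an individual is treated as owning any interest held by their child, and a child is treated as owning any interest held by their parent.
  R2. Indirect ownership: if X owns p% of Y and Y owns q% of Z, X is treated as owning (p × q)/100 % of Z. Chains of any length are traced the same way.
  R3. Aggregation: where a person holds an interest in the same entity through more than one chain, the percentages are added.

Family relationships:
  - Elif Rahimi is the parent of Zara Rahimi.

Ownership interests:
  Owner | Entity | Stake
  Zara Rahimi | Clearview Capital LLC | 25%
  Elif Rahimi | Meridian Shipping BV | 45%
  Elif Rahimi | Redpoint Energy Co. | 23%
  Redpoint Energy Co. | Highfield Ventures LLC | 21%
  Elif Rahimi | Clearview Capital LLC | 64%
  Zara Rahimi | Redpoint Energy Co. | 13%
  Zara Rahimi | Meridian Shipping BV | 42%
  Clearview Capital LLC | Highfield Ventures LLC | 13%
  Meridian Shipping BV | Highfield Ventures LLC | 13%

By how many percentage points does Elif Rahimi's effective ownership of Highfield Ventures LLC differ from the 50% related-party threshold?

19.56

By parent–child attribution (R1), Elif Rahimi is treated as also owning Zara Rahimi's interest in Meridian Shipping BV, giving 45% + 42% = 87%.
By parent–child attribution (R1), Elif Rahimi is treated as also owning Zara Rahimi's interest in Redpoint Energy Co, giving 23% + 13% = 36%.
By parent–child attribution (R1), Elif Rahimi is treated as also owning Zara Rahimi's interest in Clearview Capital LLC, giving 64% + 25% = 89%.
Chain via Meridian Shipping BV (R2): 87% × 13% = 11.31% of Highfield Ventures LLC.
Chain via Redpoint Energy Co. (R2): 36% × 21% = 7.56% of Highfield Ventures LLC.
Chain via Clearview Capital LLC (R2): 89% × 13% = 11.57% of Highfield Ventures LLC.
Aggregating (R3): 11.31% + 7.56% + 11.57% = 30.44%.
30.44% falls short of the 50% threshold by 19.56 percentage points.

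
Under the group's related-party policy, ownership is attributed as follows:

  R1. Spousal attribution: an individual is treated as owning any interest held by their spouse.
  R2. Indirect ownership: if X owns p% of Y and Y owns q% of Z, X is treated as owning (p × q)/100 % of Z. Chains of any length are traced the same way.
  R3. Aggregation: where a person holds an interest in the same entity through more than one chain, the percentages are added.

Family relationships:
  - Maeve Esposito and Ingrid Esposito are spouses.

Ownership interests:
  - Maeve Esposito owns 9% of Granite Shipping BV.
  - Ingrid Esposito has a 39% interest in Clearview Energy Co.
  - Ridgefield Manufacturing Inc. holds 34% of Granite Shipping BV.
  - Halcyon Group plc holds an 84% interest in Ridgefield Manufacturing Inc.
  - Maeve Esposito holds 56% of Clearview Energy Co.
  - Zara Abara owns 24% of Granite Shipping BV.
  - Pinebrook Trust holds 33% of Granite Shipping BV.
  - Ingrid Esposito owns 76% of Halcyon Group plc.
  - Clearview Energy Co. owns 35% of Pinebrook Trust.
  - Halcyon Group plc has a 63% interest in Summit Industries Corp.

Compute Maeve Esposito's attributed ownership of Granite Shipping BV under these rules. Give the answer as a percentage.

41.6781%

By spousal attribution (R1), Maeve Esposito is treated as also owning Ingrid Esposito's interest in Clearview Energy Co, giving 56% + 39% = 95%.
By spousal attribution (R1), Maeve Esposito is treated as owning Ingrid Esposito's 76% interest in Halcyon Group plc.
Chain via Clearview Energy Co. → Pinebrook Trust (R2): 95% × 35% × 33% = 10.9725% of Granite Shipping BV.
Direct interest in Granite Shipping BV: 9%.
Chain via Halcyon Group plc → Ridgefield Manufacturing Inc. (R2): 76% × 84% × 34% = 21.7056% of Granite Shipping BV.
Aggregating (R3): 10.9725% + 9% + 21.7056% = 41.6781%.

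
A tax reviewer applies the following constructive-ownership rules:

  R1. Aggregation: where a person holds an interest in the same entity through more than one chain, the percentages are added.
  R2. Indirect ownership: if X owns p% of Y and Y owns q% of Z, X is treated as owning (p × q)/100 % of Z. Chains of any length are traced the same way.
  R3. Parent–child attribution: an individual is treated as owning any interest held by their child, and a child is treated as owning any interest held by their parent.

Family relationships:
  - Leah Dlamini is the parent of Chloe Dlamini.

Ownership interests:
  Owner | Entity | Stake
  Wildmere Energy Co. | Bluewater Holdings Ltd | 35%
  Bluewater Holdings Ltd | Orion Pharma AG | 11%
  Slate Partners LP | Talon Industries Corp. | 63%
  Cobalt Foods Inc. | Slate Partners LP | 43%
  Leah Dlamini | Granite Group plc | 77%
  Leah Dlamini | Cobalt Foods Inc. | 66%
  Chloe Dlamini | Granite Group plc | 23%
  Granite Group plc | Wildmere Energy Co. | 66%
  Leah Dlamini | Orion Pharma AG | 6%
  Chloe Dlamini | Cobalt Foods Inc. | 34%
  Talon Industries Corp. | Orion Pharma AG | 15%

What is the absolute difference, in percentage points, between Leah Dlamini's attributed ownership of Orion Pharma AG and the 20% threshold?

7.3955

By parent–child attribution (R3), Leah Dlamini is treated as also owning Chloe Dlamini's interest in Granite Group plc, giving 77% + 23% = 100%.
By parent–child attribution (R3), Leah Dlamini is treated as also owning Chloe Dlamini's interest in Cobalt Foods Inc, giving 66% + 34% = 100%.
Chain via Granite Group plc → Wildmere Energy Co. → Bluewater Holdings Ltd (R2): 100% × 66% × 35% × 11% = 2.541% of Orion Pharma AG.
Chain via Cobalt Foods Inc. → Slate Partners LP → Talon Industries Corp. (R2): 100% × 43% × 63% × 15% = 4.0635% of Orion Pharma AG.
Direct interest in Orion Pharma AG: 6%.
Aggregating (R1): 2.541% + 4.0635% + 6% = 12.6045%.
12.6045% falls short of the 20% threshold by 7.3955 percentage points.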